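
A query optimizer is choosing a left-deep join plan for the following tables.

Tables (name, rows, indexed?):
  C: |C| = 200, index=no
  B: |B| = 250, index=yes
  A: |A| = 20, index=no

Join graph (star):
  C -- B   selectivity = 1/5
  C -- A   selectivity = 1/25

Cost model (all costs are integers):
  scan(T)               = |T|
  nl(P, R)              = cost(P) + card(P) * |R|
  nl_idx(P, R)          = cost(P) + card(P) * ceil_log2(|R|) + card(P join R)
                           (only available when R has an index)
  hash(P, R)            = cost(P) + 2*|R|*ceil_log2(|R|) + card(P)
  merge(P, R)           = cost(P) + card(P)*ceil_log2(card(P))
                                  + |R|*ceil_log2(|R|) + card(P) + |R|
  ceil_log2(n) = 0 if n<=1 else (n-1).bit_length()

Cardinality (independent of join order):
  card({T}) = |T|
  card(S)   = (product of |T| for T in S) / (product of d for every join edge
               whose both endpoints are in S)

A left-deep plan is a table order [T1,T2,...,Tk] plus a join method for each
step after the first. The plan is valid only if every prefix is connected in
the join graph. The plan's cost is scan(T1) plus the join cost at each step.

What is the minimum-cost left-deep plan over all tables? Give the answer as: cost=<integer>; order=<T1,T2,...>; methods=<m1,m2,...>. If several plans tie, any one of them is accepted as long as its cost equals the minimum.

Selinger DP (subsets sized 1..n):
  {C}: scan cost=200, card=200
  {B}: scan cost=250, card=250
  {A}: scan cost=20, card=20
  {BC}: card=10000; try (C,hash)→3700, (B,merge)→4250, (C,merge)→4300, (B,hash)→4400, (B,nl_idx)→11800, (B,nl)→50200 …(+1); best=3700 via (C,hash)
  {AC}: card=160; try (A,hash)→600, (C,merge)→1940, (A,merge)→2120, (C,hash)→3240, (C,nl)→4020, (A,nl)→4200; best=600 via (A,hash)
  {ABC}: card=8000; try (B,merge)→4290, (B,hash)→4760, (B,nl_idx)→9880, (A,hash)→13900, (B,nl)→40600, (A,merge)→153820 …(+1); best=4290 via (B,merge)

cost=4290; order=C,A,B; methods=hash,merge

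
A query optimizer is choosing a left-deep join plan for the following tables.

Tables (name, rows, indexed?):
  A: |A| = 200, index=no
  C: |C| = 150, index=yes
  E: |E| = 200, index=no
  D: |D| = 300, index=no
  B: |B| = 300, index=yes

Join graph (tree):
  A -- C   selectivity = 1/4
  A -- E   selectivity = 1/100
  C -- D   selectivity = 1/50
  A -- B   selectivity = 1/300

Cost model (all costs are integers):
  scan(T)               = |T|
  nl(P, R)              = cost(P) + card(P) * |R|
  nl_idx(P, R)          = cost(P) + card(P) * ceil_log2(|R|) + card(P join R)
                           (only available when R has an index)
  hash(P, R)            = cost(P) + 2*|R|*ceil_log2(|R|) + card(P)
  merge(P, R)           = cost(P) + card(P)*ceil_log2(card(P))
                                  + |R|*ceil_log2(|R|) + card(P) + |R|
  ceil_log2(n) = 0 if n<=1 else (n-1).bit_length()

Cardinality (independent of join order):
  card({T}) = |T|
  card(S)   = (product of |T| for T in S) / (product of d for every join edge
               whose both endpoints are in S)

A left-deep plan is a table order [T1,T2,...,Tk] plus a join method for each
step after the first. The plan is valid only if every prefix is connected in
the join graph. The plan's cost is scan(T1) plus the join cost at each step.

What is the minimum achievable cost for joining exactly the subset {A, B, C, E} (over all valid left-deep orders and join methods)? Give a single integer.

8400

Selinger DP over subsets of {A,B,C,E}:
  {A}: scan cost=200, card=200
  {C}: scan cost=150, card=150
  {E}: scan cost=200, card=200
  {B}: scan cost=300, card=300
  {AC}: card=7500; try (C,hash)→2800, (A,merge)→3300, (C,merge)→3350, (A,hash)→3500, (C,nl_idx)→9300, (A,nl)→30150 …(+1); best=2800 via (C,hash)
  {AE}: card=400; try (E,hash)→3600, (A,hash)→3600, (E,merge)→3800, (A,merge)→3800, (E,nl)→40200, (A,nl)→40200; best=3600 via (E,hash)
  {AB}: card=200; try (B,nl_idx)→2200, (A,hash)→3800, (B,merge)→5000, (A,merge)→5100, (B,hash)→5800, (B,nl)→60200 …(+1); best=2200 via (B,nl_idx)
  {ACE}: card=15000; try (C,hash)→6400, (C,merge)→8950, (E,hash)→13500, (C,nl_idx)→21800, (C,nl)→63600, (E,merge)→109600 …(+1); best=6400 via (C,hash)
  {ABC}: card=7500; try (C,hash)→4800, (C,merge)→5350, (C,nl_idx)→11300, (B,hash)→15700, (C,nl)→32200, (B,nl_idx)→77800 …(+2); best=4800 via (C,hash)
  {ABE}: card=400; try (E,hash)→5600, (E,merge)→5800, (B,nl_idx)→7600, (B,hash)→9400, (B,merge)→10600, (E,nl)→42200 …(+1); best=5600 via (E,hash)
  {ABCE}: card=15000; try (C,hash)→8400, (C,merge)→10950, (E,hash)→15500, (C,nl_idx)→23800, (B,hash)→26800, (C,nl)→65600 …(+5); best=8400 via (C,hash)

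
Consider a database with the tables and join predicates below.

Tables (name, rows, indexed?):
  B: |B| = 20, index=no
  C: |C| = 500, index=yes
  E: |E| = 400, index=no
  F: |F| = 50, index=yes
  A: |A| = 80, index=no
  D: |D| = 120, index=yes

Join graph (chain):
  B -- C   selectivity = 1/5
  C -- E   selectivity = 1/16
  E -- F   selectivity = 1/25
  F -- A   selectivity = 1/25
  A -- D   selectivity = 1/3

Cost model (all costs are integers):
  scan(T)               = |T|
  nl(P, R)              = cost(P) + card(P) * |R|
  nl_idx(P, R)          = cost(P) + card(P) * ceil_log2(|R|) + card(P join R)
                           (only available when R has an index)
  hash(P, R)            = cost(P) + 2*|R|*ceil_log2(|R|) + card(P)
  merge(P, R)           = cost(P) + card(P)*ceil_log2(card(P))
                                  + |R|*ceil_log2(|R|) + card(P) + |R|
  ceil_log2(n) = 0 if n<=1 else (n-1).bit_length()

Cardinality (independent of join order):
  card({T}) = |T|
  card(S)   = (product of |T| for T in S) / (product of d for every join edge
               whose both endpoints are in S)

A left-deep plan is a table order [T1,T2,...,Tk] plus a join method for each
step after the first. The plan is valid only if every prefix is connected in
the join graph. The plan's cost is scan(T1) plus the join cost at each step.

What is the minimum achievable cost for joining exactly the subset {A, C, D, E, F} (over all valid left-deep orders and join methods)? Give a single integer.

96560

Selinger DP over subsets of {A,C,D,E,F}:
  {C}: scan cost=500, card=500
  {E}: scan cost=400, card=400
  {F}: scan cost=50, card=50
  {A}: scan cost=80, card=80
  {D}: scan cost=120, card=120
  {CE}: card=12500; try (E,hash)→8200, (C,merge)→9400, (E,merge)→9500, (C,hash)→9800, (C,nl_idx)→16500, (C,nl)→200400 …(+1); best=8200 via (E,hash)
  {EF}: card=800; try (F,hash)→1400, (F,nl_idx)→3600, (E,merge)→4400, (F,merge)→4750, (E,hash)→7300, (E,nl)→20050 …(+1); best=1400 via (F,hash)
  {AF}: card=160; try (F,nl_idx)→720, (F,hash)→760, (A,merge)→1040, (F,merge)→1070, (A,hash)→1220, (A,nl)→4050 …(+1); best=720 via (F,nl_idx)
  {AD}: card=3200; try (A,hash)→1360, (D,merge)→1680, (A,merge)→1720, (D,hash)→1840, (D,nl_idx)→3840, (D,nl)→9680 …(+1); best=1360 via (A,hash)
  {CEF}: card=25000; try (C,hash)→11200, (C,merge)→15200, (F,hash)→21300, (C,nl_idx)→33600, (F,nl_idx)→108200, (F,merge)→196050 …(+2); best=11200 via (C,hash)
  {AEF}: card=2560; try (A,hash)→3320, (E,merge)→6160, (E,hash)→8080, (A,merge)→10840, (E,nl)→64720, (A,nl)→65400; best=3320 via (A,hash)
  {ADF}: card=6400; try (D,hash)→2560, (D,merge)→3120, (F,hash)→5160, (D,nl_idx)→8240, (D,nl)→19920, (F,nl_idx)→26960 …(+2); best=2560 via (D,hash)
  {ACEF}: card=80000; try (C,hash)→14880, (A,hash)→37320, (C,merge)→41600, (C,nl_idx)→106360, (A,merge)→411840, (C,nl)→1283320 …(+1); best=14880 via (C,hash)
  {ADEF}: card=102400; try (D,hash)→7560, (E,hash)→16160, (D,merge)→37560, (E,merge)→96160, (D,nl_idx)→123640, (D,nl)→310520 …(+1); best=7560 via (D,hash)
  {ACDEF}: card=3200000; try (D,hash)→96560, (C,hash)→118960, (D,merge)→1455840, (C,merge)→1855760, (D,nl_idx)→3774880, (C,nl_idx)→4129160 …(+2); best=96560 via (D,hash)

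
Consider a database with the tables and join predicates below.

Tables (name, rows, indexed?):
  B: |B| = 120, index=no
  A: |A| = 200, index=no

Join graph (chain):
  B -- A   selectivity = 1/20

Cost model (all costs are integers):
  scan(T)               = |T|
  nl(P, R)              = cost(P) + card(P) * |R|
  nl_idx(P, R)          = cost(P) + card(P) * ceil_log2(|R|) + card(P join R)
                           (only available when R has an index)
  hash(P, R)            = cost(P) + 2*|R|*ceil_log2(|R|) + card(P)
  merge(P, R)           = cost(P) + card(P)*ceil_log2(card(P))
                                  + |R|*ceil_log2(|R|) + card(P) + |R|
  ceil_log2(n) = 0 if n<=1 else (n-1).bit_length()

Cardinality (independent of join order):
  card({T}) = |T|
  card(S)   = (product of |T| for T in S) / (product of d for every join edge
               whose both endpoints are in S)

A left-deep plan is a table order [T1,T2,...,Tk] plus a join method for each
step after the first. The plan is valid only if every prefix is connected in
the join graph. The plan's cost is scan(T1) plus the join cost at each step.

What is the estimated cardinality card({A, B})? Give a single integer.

Tables in S: A(200), B(120)
Edges inside S: B-A(d=20)
numerator = 200 * 120 = 24000
denominator = 20 = 20
card(S) = 24000 / 20 = 1200

1200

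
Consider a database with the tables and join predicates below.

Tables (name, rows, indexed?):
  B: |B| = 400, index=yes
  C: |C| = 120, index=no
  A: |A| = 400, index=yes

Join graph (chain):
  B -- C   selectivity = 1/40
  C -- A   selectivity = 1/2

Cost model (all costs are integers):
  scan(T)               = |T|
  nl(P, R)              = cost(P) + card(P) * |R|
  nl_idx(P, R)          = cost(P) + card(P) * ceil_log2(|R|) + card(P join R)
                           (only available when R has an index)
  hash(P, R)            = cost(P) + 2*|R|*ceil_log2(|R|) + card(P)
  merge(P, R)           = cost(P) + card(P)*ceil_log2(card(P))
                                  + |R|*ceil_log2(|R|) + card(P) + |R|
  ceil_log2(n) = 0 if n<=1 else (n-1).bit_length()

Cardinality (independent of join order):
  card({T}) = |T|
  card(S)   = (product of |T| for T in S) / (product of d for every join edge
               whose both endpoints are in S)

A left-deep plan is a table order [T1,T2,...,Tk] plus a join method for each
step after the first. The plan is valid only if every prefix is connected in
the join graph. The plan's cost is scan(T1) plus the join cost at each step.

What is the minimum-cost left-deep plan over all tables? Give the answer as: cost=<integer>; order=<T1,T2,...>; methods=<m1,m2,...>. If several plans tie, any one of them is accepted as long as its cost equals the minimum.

cost=10800; order=C,B,A; methods=nl_idx,hash

Selinger DP (subsets sized 1..n):
  {B}: scan cost=400, card=400
  {C}: scan cost=120, card=120
  {A}: scan cost=400, card=400
  {BC}: card=1200; try (B,nl_idx)→2400, (C,hash)→2480, (B,merge)→5080, (C,merge)→5360, (B,hash)→7440, (B,nl)→48120 …(+1); best=2400 via (B,nl_idx)
  {AC}: card=24000; try (C,hash)→2480, (A,merge)→5080, (C,merge)→5360, (A,hash)→7440, (A,nl_idx)→25200, (A,nl)→48120 …(+1); best=2480 via (C,hash)
  {ABC}: card=240000; try (A,hash)→10800, (A,merge)→20800, (B,hash)→33680, (A,nl_idx)→253200, (B,merge)→390480, (B,nl_idx)→458480 …(+2); best=10800 via (A,hash)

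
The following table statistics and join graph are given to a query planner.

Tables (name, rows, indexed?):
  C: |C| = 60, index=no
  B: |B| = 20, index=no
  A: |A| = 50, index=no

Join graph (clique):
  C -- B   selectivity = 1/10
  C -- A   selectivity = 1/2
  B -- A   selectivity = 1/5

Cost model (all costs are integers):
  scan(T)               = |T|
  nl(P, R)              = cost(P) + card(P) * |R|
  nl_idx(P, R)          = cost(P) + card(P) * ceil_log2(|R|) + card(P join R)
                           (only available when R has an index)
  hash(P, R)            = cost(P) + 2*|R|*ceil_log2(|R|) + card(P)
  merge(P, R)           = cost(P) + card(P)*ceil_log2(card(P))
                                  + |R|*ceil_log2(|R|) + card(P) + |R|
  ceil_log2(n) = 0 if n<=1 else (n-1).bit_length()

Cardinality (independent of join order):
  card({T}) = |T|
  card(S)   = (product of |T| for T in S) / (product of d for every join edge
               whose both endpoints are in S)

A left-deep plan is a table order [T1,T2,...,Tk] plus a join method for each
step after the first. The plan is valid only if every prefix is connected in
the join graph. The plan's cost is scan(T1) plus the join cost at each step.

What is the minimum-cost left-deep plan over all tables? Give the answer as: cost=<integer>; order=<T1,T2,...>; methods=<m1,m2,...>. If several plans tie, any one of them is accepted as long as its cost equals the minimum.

cost=1040; order=C,B,A; methods=hash,hash

Selinger DP (subsets sized 1..n):
  {C}: scan cost=60, card=60
  {B}: scan cost=20, card=20
  {A}: scan cost=50, card=50
  {BC}: card=120; try (B,hash)→320, (C,merge)→560, (B,merge)→600, (C,hash)→760, (C,nl)→1220, (B,nl)→1260; best=320 via (B,hash)
  {AC}: card=1500; try (A,hash)→720, (C,hash)→820, (C,merge)→820, (A,merge)→830, (C,nl)→3050, (A,nl)→3060; best=720 via (A,hash)
  {AB}: card=200; try (B,hash)→300, (A,merge)→490, (B,merge)→520, (A,hash)→640, (A,nl)→1020, (B,nl)→1050; best=300 via (B,hash)
  {ABC}: card=600; try (A,hash)→1040, (C,hash)→1220, (A,merge)→1630, (B,hash)→2420, (C,merge)→2520, (A,nl)→6320 …(+3); best=1040 via (A,hash)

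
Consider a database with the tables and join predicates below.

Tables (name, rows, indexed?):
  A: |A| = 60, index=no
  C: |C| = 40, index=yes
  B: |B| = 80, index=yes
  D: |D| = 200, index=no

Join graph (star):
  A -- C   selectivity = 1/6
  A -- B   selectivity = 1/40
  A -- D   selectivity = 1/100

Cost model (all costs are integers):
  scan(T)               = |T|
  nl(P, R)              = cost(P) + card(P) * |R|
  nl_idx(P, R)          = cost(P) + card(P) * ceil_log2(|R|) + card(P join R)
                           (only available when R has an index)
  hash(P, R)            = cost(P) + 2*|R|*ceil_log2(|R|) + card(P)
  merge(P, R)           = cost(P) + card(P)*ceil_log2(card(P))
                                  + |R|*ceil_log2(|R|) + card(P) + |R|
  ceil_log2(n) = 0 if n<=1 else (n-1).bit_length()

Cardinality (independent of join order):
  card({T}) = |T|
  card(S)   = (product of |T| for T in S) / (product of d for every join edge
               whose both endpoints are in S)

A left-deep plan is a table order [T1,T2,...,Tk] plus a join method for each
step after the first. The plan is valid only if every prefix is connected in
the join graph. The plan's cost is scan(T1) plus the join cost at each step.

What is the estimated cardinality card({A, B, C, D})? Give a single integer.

Tables in S: A(60), B(80), C(40), D(200)
Edges inside S: A-C(d=6), A-B(d=40), A-D(d=100)
numerator = 60 * 80 * 40 * 200 = 38400000
denominator = 6 * 40 * 100 = 24000
card(S) = 38400000 / 24000 = 1600

1600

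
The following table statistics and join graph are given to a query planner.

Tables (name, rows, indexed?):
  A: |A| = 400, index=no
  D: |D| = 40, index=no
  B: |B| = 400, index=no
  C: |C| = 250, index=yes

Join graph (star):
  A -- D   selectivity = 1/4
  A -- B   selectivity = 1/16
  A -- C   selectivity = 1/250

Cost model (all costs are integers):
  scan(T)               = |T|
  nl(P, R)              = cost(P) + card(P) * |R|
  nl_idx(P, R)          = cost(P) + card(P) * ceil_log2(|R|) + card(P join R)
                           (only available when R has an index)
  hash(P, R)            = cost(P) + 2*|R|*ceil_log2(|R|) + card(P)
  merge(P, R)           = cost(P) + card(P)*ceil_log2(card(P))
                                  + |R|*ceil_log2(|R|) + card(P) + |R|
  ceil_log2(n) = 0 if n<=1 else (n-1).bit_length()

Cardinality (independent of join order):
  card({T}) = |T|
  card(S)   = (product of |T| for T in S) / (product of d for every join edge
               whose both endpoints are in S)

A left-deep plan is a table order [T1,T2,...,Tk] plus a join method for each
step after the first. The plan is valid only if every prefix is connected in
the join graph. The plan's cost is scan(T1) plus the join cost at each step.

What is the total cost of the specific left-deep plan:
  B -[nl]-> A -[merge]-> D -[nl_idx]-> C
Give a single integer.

1210680

step 1: scan B: cost=400, card=400
step 2: join A via nl
    card(P join A) = 400*400/(16) = 10000
    cost = 400 + 400*400 = 160400
step 3: join D via merge
    card(P join D) = 10000*40/(4) = 100000
    cost = 160400 + 10000*14 + 40*6 + 10000 + 40 = 310680
step 4: join C via nl_idx
    card(P join C) = 100000*250/(250) = 100000
    cost = 310680 + 100000*8 + 100000 = 1210680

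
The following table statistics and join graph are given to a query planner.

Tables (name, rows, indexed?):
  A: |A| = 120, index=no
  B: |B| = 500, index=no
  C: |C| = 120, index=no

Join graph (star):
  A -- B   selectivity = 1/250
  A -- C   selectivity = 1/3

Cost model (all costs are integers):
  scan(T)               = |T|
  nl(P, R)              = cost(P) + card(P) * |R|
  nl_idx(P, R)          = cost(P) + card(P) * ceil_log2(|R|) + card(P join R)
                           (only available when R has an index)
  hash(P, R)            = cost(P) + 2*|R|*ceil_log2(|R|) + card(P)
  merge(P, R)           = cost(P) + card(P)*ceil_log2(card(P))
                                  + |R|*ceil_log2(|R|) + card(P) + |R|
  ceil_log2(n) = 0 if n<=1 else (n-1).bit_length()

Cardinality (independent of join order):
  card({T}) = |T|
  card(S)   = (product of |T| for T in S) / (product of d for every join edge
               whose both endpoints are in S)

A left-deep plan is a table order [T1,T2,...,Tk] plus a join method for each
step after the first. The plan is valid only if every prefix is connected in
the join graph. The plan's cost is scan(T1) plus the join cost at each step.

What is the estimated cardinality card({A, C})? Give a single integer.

Tables in S: A(120), C(120)
Edges inside S: A-C(d=3)
numerator = 120 * 120 = 14400
denominator = 3 = 3
card(S) = 14400 / 3 = 4800

4800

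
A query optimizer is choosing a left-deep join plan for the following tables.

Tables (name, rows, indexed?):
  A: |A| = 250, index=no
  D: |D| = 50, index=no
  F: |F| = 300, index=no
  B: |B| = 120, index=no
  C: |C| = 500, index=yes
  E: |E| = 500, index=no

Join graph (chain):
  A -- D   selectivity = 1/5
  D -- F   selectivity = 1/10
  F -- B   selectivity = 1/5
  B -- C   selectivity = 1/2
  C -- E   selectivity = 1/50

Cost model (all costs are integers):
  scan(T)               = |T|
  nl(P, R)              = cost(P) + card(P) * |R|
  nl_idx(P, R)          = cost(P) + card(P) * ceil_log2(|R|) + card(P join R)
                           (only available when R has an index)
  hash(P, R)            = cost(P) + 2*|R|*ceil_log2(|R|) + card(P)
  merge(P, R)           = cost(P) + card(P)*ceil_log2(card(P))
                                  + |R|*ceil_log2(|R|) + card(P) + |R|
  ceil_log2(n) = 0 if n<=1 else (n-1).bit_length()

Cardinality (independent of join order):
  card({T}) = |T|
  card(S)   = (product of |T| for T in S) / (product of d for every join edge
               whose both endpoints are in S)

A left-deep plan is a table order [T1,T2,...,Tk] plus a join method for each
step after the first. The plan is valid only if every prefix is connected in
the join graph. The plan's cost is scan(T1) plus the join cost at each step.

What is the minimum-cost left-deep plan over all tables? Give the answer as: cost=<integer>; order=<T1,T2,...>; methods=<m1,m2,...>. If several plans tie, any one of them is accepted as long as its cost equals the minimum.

cost=99062380; order=F,D,B,C,E,A; methods=hash,hash,hash,hash,hash

Selinger DP (subsets sized 1..n):
  {A}: scan cost=250, card=250
  {D}: scan cost=50, card=50
  {F}: scan cost=300, card=300
  {B}: scan cost=120, card=120
  {C}: scan cost=500, card=500
  {E}: scan cost=500, card=500
  {AD}: card=2500; try (D,hash)→1100, (A,merge)→2650, (D,merge)→2850, (A,hash)→4100, (A,nl)→12550, (D,nl)→12750; best=1100 via (D,hash)
  {DF}: card=1500; try (D,hash)→1200, (F,merge)→3400, (D,merge)→3650, (F,hash)→5500, (F,nl)→15050, (D,nl)→15300; best=1200 via (D,hash)
  {BF}: card=7200; try (B,hash)→2280, (F,merge)→4080, (B,merge)→4260, (F,hash)→5640, (F,nl)→36120, (B,nl)→36300; best=2280 via (B,hash)
  {BC}: card=30000; try (B,hash)→2680, (C,merge)→6080, (B,merge)→6460, (C,hash)→9240, (C,nl_idx)→31200, (C,nl)→60120 …(+1); best=2680 via (B,hash)
  {CE}: card=5000; try (E,hash)→10000, (C,hash)→10000, (C,nl_idx)→10000, (E,merge)→10500, (C,merge)→10500, (E,nl)→250500 …(+1); best=10000 via (E,hash)
  {ADF}: card=75000; try (A,hash)→6700, (F,hash)→9000, (A,merge)→21450, (F,merge)→36600, (A,nl)→376200, (F,nl)→751100; best=6700 via (A,hash)
  {BDF}: card=36000; try (B,hash)→4380, (D,hash)→10080, (B,merge)→20160, (D,merge)→103430, (B,nl)→181200, (D,nl)→362280; best=4380 via (B,hash)
  {BCF}: card=1800000; try (C,hash)→18480, (F,hash)→38080, (C,merge)→108080, (F,merge)→485680, (C,nl_idx)→1867080, (C,nl)→3602280 …(+1); best=18480 via (C,hash)
  {BCE}: card=300000; try (B,hash)→16680, (E,hash)→41680, (B,merge)→80960, (E,merge)→487680, (B,nl)→610000, (E,nl)→15002680; best=16680 via (B,hash)
  {ABDF}: card=1800000; try (A,hash)→44380, (B,hash)→83380, (A,merge)→618630, (B,merge)→1357660, (A,nl)→9004380, (B,nl)→9006700; best=44380 via (A,hash)
  {BCDF}: card=9000000; try (C,hash)→49380, (C,merge)→621380, (D,hash)→1819080, (C,nl_idx)→9328380, (C,nl)→18004380, (D,merge)→39618830 …(+1); best=49380 via (C,hash)
  {BCEF}: card=18000000; try (F,hash)→322080, (E,hash)→1827480, (F,merge)→6019680, (E,merge)→39623480, (F,nl)→90016680, (E,nl)→900018480; best=322080 via (F,hash)
  {ABCDF}: card=450000000; try (C,hash)→1853380, (A,hash)→9053380, (C,merge)→39649380, (A,merge)→225051630, (C,nl_idx)→466244380, (C,nl)→900044380 …(+1); best=1853380 via (C,hash)
  {BCDEF}: card=90000000; try (E,hash)→9058380, (D,hash)→18322680, (E,merge)→225054380, (D,merge)→468322430, (D,nl)→900322080, (E,nl)→4500049380; best=9058380 via (E,hash)
  {ABCDEF}: card=4500000000; try (A,hash)→99062380, (E,hash)→451862380, (A,merge)→2529060630, (E,merge)→13501858380, (A,nl)→22509058380, (E,nl)→225001853380; best=99062380 via (A,hash)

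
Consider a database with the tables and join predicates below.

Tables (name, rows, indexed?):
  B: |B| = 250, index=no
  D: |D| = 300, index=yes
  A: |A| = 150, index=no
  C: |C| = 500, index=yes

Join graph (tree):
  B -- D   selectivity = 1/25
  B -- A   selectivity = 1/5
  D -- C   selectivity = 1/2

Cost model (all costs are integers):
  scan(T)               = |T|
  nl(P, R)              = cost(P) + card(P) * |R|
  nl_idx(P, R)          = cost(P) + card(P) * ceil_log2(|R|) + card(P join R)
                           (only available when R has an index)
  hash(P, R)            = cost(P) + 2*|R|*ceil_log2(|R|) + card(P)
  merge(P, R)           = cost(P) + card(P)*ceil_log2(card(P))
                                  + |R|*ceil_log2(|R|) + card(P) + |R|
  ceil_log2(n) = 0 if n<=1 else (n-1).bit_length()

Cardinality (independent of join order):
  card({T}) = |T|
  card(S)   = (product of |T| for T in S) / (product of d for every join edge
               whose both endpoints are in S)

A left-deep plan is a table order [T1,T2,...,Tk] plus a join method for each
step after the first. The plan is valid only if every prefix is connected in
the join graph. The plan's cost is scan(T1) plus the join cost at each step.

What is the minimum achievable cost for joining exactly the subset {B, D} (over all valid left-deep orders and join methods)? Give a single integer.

Selinger DP over subsets of {B,D}:
  {B}: scan cost=250, card=250
  {D}: scan cost=300, card=300
  {BD}: card=3000; try (B,hash)→4600, (D,merge)→5500, (D,nl_idx)→5500, (B,merge)→5550, (D,hash)→5900, (D,nl)→75250 …(+1); best=4600 via (B,hash)

4600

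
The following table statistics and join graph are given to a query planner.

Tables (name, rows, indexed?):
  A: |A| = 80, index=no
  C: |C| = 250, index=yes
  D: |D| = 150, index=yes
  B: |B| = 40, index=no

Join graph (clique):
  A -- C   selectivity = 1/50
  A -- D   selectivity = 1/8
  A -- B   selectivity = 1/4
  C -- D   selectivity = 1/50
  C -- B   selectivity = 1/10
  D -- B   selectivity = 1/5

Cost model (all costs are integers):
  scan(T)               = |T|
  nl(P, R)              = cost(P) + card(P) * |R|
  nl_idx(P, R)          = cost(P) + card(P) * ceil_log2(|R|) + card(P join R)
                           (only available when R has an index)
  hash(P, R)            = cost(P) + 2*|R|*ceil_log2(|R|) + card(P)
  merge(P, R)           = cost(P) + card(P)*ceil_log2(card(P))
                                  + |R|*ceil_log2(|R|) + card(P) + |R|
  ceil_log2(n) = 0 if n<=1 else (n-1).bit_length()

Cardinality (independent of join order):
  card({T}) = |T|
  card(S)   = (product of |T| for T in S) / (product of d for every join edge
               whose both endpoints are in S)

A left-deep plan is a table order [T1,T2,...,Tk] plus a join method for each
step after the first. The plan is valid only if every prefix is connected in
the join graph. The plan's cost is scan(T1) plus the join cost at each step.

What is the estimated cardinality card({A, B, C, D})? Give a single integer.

Tables in S: A(80), B(40), C(250), D(150)
Edges inside S: A-C(d=50), A-D(d=8), A-B(d=4), C-D(d=50), C-B(d=10), D-B(d=5)
numerator = 80 * 40 * 250 * 150 = 120000000
denominator = 50 * 8 * 4 * 50 * 10 * 5 = 4000000
card(S) = 120000000 / 4000000 = 30

30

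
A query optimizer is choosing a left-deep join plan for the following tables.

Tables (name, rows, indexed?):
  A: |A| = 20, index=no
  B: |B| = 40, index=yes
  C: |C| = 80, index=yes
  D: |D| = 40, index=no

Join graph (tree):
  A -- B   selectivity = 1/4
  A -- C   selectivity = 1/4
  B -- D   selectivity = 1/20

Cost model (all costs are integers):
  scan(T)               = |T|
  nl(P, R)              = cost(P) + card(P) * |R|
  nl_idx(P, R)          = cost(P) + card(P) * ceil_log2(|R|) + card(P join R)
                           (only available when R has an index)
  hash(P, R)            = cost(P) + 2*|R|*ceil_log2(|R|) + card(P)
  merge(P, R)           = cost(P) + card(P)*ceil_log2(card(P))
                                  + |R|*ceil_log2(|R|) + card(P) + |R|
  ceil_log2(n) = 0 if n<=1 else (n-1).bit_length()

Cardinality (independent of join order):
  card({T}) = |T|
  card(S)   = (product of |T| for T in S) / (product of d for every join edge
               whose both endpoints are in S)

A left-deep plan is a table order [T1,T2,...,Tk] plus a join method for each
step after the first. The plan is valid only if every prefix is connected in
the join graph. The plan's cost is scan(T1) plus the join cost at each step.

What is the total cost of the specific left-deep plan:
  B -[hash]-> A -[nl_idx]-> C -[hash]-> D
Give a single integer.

step 1: scan B: cost=40, card=40
step 2: join A via hash
    card(P join A) = 40*20/(4) = 200
    cost = 40 + 2*20*5 + 40 = 280
step 3: join C via nl_idx
    card(P join C) = 200*80/(4) = 4000
    cost = 280 + 200*7 + 4000 = 5680
step 4: join D via hash
    card(P join D) = 4000*40/(20) = 8000
    cost = 5680 + 2*40*6 + 4000 = 10160

10160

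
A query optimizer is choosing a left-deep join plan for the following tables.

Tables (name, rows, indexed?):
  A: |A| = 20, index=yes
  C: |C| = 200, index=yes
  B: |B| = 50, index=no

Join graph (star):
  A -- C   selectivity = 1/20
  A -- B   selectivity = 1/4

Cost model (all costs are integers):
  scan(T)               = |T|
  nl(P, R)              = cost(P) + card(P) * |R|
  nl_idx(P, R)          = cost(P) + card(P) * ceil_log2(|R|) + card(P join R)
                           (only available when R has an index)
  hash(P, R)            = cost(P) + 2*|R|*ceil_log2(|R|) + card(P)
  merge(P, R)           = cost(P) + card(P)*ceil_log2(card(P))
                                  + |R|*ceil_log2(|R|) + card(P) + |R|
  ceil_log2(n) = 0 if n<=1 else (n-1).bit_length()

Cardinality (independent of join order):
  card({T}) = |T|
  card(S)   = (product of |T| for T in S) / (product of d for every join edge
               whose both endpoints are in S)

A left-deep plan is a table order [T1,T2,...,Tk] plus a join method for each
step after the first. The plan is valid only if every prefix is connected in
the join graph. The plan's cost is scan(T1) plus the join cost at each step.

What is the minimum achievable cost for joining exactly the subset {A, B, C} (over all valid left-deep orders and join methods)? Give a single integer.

Selinger DP over subsets of {A,B,C}:
  {A}: scan cost=20, card=20
  {C}: scan cost=200, card=200
  {B}: scan cost=50, card=50
  {AC}: card=200; try (C,nl_idx)→380, (A,hash)→600, (A,nl_idx)→1400, (C,merge)→1940, (A,merge)→2120, (C,hash)→3240 …(+2); best=380 via (C,nl_idx)
  {AB}: card=250; try (A,hash)→300, (B,merge)→490, (A,merge)→520, (A,nl_idx)→550, (B,hash)→640, (B,nl)→1020 …(+1); best=300 via (A,hash)
  {ABC}: card=2500; try (B,hash)→1180, (B,merge)→2530, (C,hash)→3750, (C,merge)→4350, (C,nl_idx)→4800, (B,nl)→10380 …(+1); best=1180 via (B,hash)

1180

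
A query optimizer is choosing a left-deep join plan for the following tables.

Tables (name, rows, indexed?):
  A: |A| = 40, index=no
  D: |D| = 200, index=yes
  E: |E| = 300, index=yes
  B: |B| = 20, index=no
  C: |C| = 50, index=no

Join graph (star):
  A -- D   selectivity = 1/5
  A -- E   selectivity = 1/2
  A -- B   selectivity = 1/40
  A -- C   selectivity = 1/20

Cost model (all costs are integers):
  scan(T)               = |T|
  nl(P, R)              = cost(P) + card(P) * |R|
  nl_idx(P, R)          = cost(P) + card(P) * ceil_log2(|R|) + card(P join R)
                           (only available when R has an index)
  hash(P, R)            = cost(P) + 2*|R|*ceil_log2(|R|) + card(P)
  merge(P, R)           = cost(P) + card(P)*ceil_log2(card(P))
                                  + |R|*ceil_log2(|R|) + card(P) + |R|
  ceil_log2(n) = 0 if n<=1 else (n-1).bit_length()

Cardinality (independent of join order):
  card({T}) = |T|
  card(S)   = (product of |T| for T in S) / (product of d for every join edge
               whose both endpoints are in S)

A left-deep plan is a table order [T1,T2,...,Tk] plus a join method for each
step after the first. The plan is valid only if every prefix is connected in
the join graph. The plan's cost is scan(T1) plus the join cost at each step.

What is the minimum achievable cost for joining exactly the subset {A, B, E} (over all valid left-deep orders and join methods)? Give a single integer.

Selinger DP over subsets of {A,B,E}:
  {A}: scan cost=40, card=40
  {E}: scan cost=300, card=300
  {B}: scan cost=20, card=20
  {AE}: card=6000; try (A,hash)→1080, (E,merge)→3320, (A,merge)→3580, (E,hash)→5480, (E,nl_idx)→6400, (E,nl)→12040 …(+1); best=1080 via (A,hash)
  {AB}: card=20; try (B,hash)→280, (A,merge)→420, (B,merge)→440, (A,hash)→520, (A,nl)→820, (B,nl)→840; best=280 via (B,hash)
  {ABE}: card=3000; try (E,merge)→3400, (E,nl_idx)→3460, (E,hash)→5700, (E,nl)→6280, (B,hash)→7280, (B,merge)→85200 …(+1); best=3400 via (E,merge)

3400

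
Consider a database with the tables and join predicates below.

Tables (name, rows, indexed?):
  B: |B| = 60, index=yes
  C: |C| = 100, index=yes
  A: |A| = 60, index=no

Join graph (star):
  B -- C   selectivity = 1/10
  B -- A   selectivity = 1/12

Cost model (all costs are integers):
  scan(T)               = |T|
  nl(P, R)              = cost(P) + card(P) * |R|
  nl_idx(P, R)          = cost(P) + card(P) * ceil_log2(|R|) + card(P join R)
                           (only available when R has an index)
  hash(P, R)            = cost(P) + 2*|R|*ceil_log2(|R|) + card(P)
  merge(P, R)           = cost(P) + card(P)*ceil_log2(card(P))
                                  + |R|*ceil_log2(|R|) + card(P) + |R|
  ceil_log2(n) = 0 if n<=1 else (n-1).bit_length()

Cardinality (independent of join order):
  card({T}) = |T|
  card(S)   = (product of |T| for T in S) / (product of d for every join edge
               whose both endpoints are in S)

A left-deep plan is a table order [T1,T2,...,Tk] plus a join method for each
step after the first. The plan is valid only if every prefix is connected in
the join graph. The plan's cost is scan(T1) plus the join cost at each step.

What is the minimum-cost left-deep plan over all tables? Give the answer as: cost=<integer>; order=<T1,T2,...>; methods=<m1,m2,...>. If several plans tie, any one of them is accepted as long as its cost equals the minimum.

cost=2240; order=C,B,A; methods=hash,hash

Selinger DP (subsets sized 1..n):
  {B}: scan cost=60, card=60
  {C}: scan cost=100, card=100
  {A}: scan cost=60, card=60
  {BC}: card=600; try (B,hash)→920, (C,nl_idx)→1080, (C,merge)→1280, (B,nl_idx)→1300, (B,merge)→1320, (C,hash)→1520 …(+2); best=920 via (B,hash)
  {AB}: card=300; try (B,nl_idx)→720, (B,hash)→840, (A,hash)→840, (B,merge)→900, (A,merge)→900, (B,nl)→3660 …(+1); best=720 via (B,nl_idx)
  {ABC}: card=3000; try (A,hash)→2240, (C,hash)→2420, (C,merge)→4520, (C,nl_idx)→5820, (A,merge)→7940, (C,nl)→30720 …(+1); best=2240 via (A,hash)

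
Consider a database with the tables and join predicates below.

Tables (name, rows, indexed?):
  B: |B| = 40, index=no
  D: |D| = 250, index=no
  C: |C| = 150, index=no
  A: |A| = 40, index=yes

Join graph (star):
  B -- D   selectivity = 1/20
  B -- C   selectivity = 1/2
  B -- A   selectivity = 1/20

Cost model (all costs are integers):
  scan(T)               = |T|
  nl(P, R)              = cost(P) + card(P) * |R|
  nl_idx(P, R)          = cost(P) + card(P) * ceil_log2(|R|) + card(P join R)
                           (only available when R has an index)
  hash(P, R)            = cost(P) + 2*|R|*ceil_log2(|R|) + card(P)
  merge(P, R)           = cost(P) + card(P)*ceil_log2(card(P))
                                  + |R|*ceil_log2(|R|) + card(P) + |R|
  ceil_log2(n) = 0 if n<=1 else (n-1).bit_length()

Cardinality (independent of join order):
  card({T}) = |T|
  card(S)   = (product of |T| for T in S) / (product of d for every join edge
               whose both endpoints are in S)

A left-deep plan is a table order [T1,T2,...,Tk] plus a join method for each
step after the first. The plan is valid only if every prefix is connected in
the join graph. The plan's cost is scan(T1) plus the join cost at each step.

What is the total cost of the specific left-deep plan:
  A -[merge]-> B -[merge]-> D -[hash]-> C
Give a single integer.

step 1: scan A: cost=40, card=40
step 2: join B via merge
    card(P join B) = 40*40/(20) = 80
    cost = 40 + 40*6 + 40*6 + 40 + 40 = 600
step 3: join D via merge
    card(P join D) = 80*250/(20) = 1000
    cost = 600 + 80*7 + 250*8 + 80 + 250 = 3490
step 4: join C via hash
    card(P join C) = 1000*150/(2) = 75000
    cost = 3490 + 2*150*8 + 1000 = 6890

6890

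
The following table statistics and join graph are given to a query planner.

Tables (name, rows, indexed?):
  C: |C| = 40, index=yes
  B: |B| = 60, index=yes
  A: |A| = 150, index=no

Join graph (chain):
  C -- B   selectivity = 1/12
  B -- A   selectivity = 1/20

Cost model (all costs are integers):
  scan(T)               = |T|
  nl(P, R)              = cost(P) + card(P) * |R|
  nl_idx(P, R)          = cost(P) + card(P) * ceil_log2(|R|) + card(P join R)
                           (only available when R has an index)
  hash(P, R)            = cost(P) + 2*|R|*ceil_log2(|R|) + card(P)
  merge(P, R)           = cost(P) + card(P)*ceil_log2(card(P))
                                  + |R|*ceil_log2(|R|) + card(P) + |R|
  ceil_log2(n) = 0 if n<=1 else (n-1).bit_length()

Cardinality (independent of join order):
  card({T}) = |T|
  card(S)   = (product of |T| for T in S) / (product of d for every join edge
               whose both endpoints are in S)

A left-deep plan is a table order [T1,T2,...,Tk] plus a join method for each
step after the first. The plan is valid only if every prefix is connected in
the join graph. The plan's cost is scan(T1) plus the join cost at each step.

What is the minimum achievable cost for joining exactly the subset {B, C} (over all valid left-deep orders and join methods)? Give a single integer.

480

Selinger DP over subsets of {B,C}:
  {C}: scan cost=40, card=40
  {B}: scan cost=60, card=60
  {BC}: card=200; try (B,nl_idx)→480, (C,hash)→600, (C,nl_idx)→620, (B,merge)→740, (C,merge)→760, (B,hash)→800 …(+2); best=480 via (B,nl_idx)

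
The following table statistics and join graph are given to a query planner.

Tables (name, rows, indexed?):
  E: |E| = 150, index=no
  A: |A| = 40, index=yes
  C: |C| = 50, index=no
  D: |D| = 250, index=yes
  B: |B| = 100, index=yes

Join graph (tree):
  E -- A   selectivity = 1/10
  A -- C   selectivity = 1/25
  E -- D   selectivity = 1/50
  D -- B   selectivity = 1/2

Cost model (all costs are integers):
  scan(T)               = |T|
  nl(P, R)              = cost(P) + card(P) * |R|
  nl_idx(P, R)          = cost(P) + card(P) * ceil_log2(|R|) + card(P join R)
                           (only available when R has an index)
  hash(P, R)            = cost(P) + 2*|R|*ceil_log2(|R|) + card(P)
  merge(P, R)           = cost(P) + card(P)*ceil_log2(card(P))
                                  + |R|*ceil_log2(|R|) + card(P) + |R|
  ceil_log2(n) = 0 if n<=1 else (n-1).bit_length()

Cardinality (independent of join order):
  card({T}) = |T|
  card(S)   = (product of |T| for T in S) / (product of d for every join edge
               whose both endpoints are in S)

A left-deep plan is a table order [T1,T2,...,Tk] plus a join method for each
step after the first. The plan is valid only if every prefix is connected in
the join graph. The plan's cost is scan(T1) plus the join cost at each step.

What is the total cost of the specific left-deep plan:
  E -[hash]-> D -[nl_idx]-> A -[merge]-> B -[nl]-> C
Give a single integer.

step 1: scan E: cost=150, card=150
step 2: join D via hash
    card(P join D) = 150*250/(50) = 750
    cost = 150 + 2*250*8 + 150 = 4300
step 3: join A via nl_idx
    card(P join A) = 750*40/(10) = 3000
    cost = 4300 + 750*6 + 3000 = 11800
step 4: join B via merge
    card(P join B) = 3000*100/(2) = 150000
    cost = 11800 + 3000*12 + 100*7 + 3000 + 100 = 51600
step 5: join C via nl
    card(P join C) = 150000*50/(25) = 300000
    cost = 51600 + 150000*50 = 7551600

7551600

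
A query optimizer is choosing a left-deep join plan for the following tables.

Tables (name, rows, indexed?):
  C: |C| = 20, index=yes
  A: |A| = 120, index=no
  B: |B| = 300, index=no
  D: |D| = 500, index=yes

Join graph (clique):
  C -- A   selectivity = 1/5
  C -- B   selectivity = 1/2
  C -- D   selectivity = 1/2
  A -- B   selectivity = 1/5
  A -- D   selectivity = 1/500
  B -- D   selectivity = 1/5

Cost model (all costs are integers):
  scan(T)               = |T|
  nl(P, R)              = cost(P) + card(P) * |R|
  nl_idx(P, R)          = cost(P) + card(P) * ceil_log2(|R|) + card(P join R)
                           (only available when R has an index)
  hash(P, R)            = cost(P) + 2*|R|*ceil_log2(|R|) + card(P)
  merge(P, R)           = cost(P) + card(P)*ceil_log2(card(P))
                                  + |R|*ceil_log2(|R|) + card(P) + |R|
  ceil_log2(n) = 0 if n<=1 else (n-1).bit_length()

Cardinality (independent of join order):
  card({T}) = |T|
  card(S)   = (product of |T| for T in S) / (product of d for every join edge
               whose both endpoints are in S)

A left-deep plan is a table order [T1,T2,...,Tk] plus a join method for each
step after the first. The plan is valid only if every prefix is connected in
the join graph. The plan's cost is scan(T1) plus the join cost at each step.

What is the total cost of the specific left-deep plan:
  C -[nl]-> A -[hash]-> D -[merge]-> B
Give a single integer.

step 1: scan C: cost=20, card=20
step 2: join A via nl
    card(P join A) = 20*120/(5) = 480
    cost = 20 + 20*120 = 2420
step 3: join D via hash
    card(P join D) = 480*500/(2*500) = 240
    cost = 2420 + 2*500*9 + 480 = 11900
step 4: join B via merge
    card(P join B) = 240*300/(2*5*5) = 1440
    cost = 11900 + 240*8 + 300*9 + 240 + 300 = 17060

17060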